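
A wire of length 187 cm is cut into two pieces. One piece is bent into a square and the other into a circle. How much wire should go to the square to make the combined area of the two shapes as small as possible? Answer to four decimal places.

104.7385

Let x be the length used for the square. Square side x/4; circle radius (187−x)/(2π).
A(x) = (x/4)² + π·((187−x)/(2π))² = x²/16 + (187−x)²/(4π) for 0 ≤ x ≤ 187. A'(x) = x/8 − (187−x)/(2π) = 0 gives x = 4·187/(π+4) ≈ 104.7385.
A'' = 1/8 + 1/(2π) > 0, so this gives the minimum combined area; x ≈ 104.7385 cm to the square.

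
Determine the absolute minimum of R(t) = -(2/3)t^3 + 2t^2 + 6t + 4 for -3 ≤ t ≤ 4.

2/3

The derivative is -2t^2 + 4t + 6, which vanishes at t = -1 and t = 3.
Compare values at every candidate in [-3, 4]: R(-3) = 22, R(-1) = 2/3, R(3) = 22, R(4) = 52/3.
So the minimum is R(-1) = 2/3.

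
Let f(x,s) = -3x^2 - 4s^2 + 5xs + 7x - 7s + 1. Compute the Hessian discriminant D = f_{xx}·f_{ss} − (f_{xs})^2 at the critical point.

∂f/∂x = -6x + 5s + 7 = 0 and ∂f/∂s = 5x - 8s - 7 = 0, so (x, s) = (21/23, -7/23).
The Hessian has f_{xx} = -6, f_{ss} = -8, f_{xs} = 5, giving D = 23 > 0 with f_{xx} < 0, so the point is a local maximum.
D = (-6)·(-8) − (5)^2 = 23.

23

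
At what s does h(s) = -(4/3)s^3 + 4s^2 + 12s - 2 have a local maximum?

h'(s) = -4s^2 + 8s + 12 = 0 at s = -1, 3.
Since h''(s) = -8s + 8, we get h''(-1) = 16 > 0 ⇒ local minimum; h''(3) = -16 < 0 ⇒ local maximum.
Thus h has its local maximum at s = 3, with value 34.

3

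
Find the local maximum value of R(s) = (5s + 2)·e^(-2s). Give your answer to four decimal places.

2.0468

R'(s) = 5·e^(-2s) + (5s + 2)·(-2)·e^(-2s) = (-10s + 1)·e^(-2s). Since e^(-2s) > 0, the only critical point is s = 1/10.
R''(1/10) has the same sign as -10 < 0, so this is a local maximum.
R(1/10) = (5/2)·e^(-1/5) ≈ 2.0468.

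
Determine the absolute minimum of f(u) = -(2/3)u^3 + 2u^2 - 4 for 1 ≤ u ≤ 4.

Differentiating, f'(u) = -2u^2 + 4u; whose only zero in [1, 4] is u = 2.
Evaluating at the critical points and endpoints: f(1) = -8/3; f(2) = -4/3; f(4) = -44/3.
Hence the absolute minimum is -44/3 at u = 4.

-44/3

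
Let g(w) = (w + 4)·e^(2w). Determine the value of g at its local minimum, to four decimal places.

-0.0001

Differentiating with the product rule gives g'(w) = (2w + 9)·e^(2w). Since e^(2w) > 0, the only critical point is w = -9/2.
g''(-9/2) has the same sign as 2 > 0, so this is a local minimum.
g(-9/2) = (-1/2)·e^(-9) ≈ -0.0001.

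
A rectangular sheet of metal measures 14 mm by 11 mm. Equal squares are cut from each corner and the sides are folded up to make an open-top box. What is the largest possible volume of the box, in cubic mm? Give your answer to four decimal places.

140.0387

With cut size x, the volume is V(x) = x(14 − 2x)(11 − 2x) for 0 < x < 5.5.
V'(x) = 12x^2 − 100x + 154. Setting V'(x) = 0 gives x ≈ 2.0388 (the root in (0, 5.5)).
V''(x) = 24x − 100 is negative there, so this is the maximum; V ≈ 140.0387.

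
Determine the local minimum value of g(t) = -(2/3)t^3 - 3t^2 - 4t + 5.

19/3

Critical points: g'(t) = -2t^2 - 6t - 4 vanishes at t = -2, -1.
Second-derivative test with g''(t) = -4t - 6: g''(-2) = 2 > 0 ⇒ local minimum; g''(-1) = -2 < 0 ⇒ local maximum.
Thus g has its local minimum at t = -2, with value 19/3.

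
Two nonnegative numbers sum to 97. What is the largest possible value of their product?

With x + y = 97, the product is P(x) = x(97 − x).
P'(x) = 97 − 2x = 0 gives x = 97/2; P'' = −2 < 0, so this is the maximum.
P = 97/2·97/2 = 9409/4.

9409/4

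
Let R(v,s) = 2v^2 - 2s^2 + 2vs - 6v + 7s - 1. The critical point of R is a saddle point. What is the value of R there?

∂R/∂v = 4v + 2s - 6 = 0 and ∂R/∂s = 2v - 4s + 7 = 0, so (v, s) = (1/2, 2).
The Hessian has R_{vv} = 4, R_{ss} = -4, R_{vs} = 2, giving D = -20 < 0, so the point is a saddle point.
R(1/2, 2) = 9/2.

9/2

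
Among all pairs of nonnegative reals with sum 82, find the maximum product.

1681

With x + y = 82, the product is P(x) = x(82 − x).
P'(x) = 82 − 2x = 0 gives x = 41; P'' = −2 < 0, so this is the maximum.
P = 41·41 = 1681.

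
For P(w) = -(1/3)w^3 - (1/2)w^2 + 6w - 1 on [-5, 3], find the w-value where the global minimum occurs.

The derivative is -w^2 - w + 6, which vanishes at w = -3 and w = 2.
Evaluating at the critical points and endpoints: P(-5) = -11/6; P(-3) = -29/2; P(2) = 19/3; P(3) = 7/2.
The minimum over the interval is -29/2, attained at w = -3.

-3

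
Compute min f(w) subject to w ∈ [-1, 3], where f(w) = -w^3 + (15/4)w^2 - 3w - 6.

-33/4

Differentiating, f'(w) = -3w^2 + (15/2)w - 3; which vanishes at w = 1/2 and w = 2.
Compare values at every candidate in [-1, 3]: f(-1) = 7/4,  f(1/2) = -107/16,  f(2) = -5,  f(3) = -33/4.
Hence the absolute minimum is -33/4 at w = 3.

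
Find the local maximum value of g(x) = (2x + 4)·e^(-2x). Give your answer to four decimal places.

20.0855

g'(x) = 2·e^(-2x) + (2x + 4)·(-2)·e^(-2x) = (-4x - 6)·e^(-2x). Since e^(-2x) > 0, the only critical point is x = -3/2.
g''(-3/2) has the same sign as -4 < 0, so this is a local maximum.
g(-3/2) = (1)·e^(3) ≈ 20.0855.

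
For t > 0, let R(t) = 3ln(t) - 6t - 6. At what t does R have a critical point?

R'(t) = 3/t − 6 = 0 gives t = 1/2.
R''(t) = -3/t², which is negative for t > 0, so this is a local maximum.
R(1/2) = 3·ln(1/2) - 3 - 6 ≈ -11.0794.

1/2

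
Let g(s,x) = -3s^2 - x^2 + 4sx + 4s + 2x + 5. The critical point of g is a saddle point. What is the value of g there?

∂g/∂s = -6s + 4x + 4 = 0 and ∂g/∂x = 4s - 2x + 2 = 0, so (s, x) = (-4, -7).
The Hessian has g_{ss} = -6, g_{xx} = -2, g_{sx} = 4, giving D = -4 < 0, so the point is a saddle point.
g(-4, -7) = -10.

-10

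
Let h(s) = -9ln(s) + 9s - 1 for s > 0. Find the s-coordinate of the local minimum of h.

h'(s) = -9/s + 9 = 0 gives s = 1.
h''(s) = 9/s², which is positive for s > 0, so this is a local minimum.
h(1) = -9·ln(1) + 9 - 1 ≈ 8.0000.

1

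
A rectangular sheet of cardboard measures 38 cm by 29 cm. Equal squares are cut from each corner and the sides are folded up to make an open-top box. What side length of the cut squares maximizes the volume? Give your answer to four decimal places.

5.4342

With cut size x, the volume is V(x) = x(38 − 2x)(29 − 2x) for 0 < x < 14.5.
V'(x) = 12x^2 − 268x + 1102. Setting V'(x) = 0 gives x ≈ 5.4342 (the root in (0, 14.5)).
V''(x) = 24x − 268 is negative there, so this is the maximum; V ≈ 2673.2966.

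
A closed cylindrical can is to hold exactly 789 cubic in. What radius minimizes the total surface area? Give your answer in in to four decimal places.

5.0076

With radius r and height h, πr²h = 789 so h = 789/(πr²), and S(r) = 2πr² + 2πrh = 2πr² + 2·789/r.
S'(r) = 4πr − 2·789/r² = 0 ⇒ r³ = 789/(2π), so r ≈ 5.0076 and h = 2r ≈ 10.0153.
S''(r) = 4π + 4·789/r³ > 0, so this is the minimum; S ≈ 472.6785.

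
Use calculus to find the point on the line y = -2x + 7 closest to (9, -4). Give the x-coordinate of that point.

Minimize D(x)^2 = (x - 9)^2 + (-2x + 11)^2.
d/dx[D^2] = 2(x - 9) + 2·(-2)·(-2x + 11) = 0 ⇒ x = 31/5.
Then y = -27/5 and the distance is √(49/5) ≈ 3.1305.

31/5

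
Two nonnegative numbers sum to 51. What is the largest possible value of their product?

With x + y = 51, the product is P(x) = x(51 − x).
P'(x) = 51 − 2x = 0 gives x = 51/2; P'' = −2 < 0, so this is the maximum.
P = 51/2·51/2 = 2601/4.

2601/4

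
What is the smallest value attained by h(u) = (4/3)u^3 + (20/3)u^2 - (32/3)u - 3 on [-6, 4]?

-547/81

The derivative is 4u^2 + (40/3)u - 32/3, which vanishes at u = -4 and u = 2/3.
Evaluating at the critical points and endpoints: h(-6) = 13,  h(-4) = 61,  h(2/3) = -547/81,  h(4) = 439/3.
So the minimum is h(2/3) = -547/81.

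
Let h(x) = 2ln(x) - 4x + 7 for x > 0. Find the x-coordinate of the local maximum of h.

h'(x) = 2/x − 4 = 0 gives x = 1/2.
h''(x) = -2/x², which is negative for x > 0, so this is a local maximum.
h(1/2) = 2·ln(1/2) - 2 + 7 ≈ 3.6137.

1/2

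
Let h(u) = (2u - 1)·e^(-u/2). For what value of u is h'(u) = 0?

5/2

Differentiating with the product rule gives h'(u) = (-u + 5/2)·e^(-u/2). Since e^(-u/2) > 0, the only critical point is u = 5/2.
h''(5/2) has the same sign as -1 < 0, so this is a local maximum.
h(5/2) = (4)·e^(-5/4) ≈ 1.1460.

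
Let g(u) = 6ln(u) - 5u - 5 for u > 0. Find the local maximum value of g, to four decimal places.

g'(u) = 6/u − 5 = 0 gives u = 6/5.
g''(u) = -6/u², which is negative for u > 0, so this is a local maximum.
g(6/5) = 6·ln(6/5) - 6 - 5 ≈ -9.9061.

-9.9061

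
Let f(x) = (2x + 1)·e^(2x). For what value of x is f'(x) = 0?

Differentiating with the product rule gives f'(x) = (4x + 4)·e^(2x). Since e^(2x) > 0, the only critical point is x = -1.
f''(-1) has the same sign as 4 > 0, so this is a local minimum.
f(-1) = (-1)·e^(-2) ≈ -0.1353.

-1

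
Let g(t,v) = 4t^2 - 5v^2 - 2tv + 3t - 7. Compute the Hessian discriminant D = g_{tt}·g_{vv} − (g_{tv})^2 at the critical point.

-84

∂g/∂t = 8t - 2v + 3 = 0 and ∂g/∂v = -2t - 10v = 0, so (t, v) = (-5/14, 1/14).
The Hessian has g_{tt} = 8, g_{vv} = -10, g_{tv} = -2, giving D = -84 < 0, so the point is a saddle point.
D = (8)·(-10) − (-2)^2 = -84.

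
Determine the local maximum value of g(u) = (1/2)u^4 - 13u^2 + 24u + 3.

Critical points: g'(u) = 2u^3 - 26u + 24 vanishes at u = -4, 1, 3.
g''(u) = 6u^2 - 26. g''(-4) = 70 > 0 ⇒ local minimum; g''(1) = -20 < 0 ⇒ local maximum; g''(3) = 28 > 0 ⇒ local minimum.
The local maximum is g(1) = 29/2.

29/2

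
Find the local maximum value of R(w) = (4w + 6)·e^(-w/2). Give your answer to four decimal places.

By the product rule, R'(w) = (-2w + 1)·e^(-w/2). Since e^(-w/2) > 0, the only critical point is w = 1/2.
R''(1/2) has the same sign as -2 < 0, so this is a local maximum.
R(1/2) = (8)·e^(-1/4) ≈ 6.2304.

6.2304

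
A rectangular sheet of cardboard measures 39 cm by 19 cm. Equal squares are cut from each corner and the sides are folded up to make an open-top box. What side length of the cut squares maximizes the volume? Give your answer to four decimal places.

With cut size x, the volume is V(x) = x(39 − 2x)(19 − 2x) for 0 < x < 9.5.
V'(x) = 12x^2 − 232x + 741. Setting V'(x) = 0 gives x ≈ 4.0369 (the root in (0, 9.5)).
V''(x) = 24x − 232 is negative there, so this is the maximum; V ≈ 1364.0921.

4.0369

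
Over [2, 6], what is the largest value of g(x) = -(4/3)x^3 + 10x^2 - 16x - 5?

17/3

The derivative is -4x^2 + 20x - 16, whose only zero in [2, 6] is x = 4.
Candidates: g(2) = -23/3, g(4) = 17/3, g(6) = -29.
The maximum over the interval is 17/3, attained at x = 4.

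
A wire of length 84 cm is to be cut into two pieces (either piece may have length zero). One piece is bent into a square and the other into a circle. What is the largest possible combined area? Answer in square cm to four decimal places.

Let x be the length used for the square. Square side x/4; circle radius (84−x)/(2π).
A(x) = (x/4)² + π·((84−x)/(2π))² = x²/16 + (84−x)²/(4π) for 0 ≤ x ≤ 84. A'(x) = x/8 − (84−x)/(2π) = 0 gives x = 4·84/(π+4) ≈ 47.0483.
A'' > 0, so the interior critical point is a minimum; the maximum is at an endpoint. A(0) = 561.4986 and A(84) = 441.0000, so the largest area is 561.4986.

561.4986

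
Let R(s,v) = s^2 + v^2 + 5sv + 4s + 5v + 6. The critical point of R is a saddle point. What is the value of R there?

67/21

∂R/∂s = 2s + 5v + 4 = 0 and ∂R/∂v = 5s + 2v + 5 = 0, so (s, v) = (-17/21, -10/21).
The Hessian has R_{ss} = 2, R_{vv} = 2, R_{sv} = 5, giving D = -21 < 0, so the point is a saddle point.
R(-17/21, -10/21) = 67/21.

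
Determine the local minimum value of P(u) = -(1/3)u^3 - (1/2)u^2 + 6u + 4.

P'(u) = -u^2 - u + 6. Setting P'(u) = 0 gives u ∈ {-3, 2}.
Second-derivative test with P''(u) = -2u - 1: P''(-3) = 5 > 0 ⇒ local minimum; P''(2) = -5 < 0 ⇒ local maximum.
Thus P has its local minimum at u = -3, with value -19/2.

-19/2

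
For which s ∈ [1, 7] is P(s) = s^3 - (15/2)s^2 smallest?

The derivative is 3s^2 - 15s, whose only zero in [1, 7] is s = 5.
Evaluating at the critical points and endpoints: P(1) = -13/2,  P(5) = -125/2,  P(7) = -49/2.
Hence the absolute minimum is -125/2 at s = 5.

5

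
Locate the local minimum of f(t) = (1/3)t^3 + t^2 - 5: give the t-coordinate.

f'(t) = t^2 + 2t. Setting f'(t) = 0 gives t ∈ {-2, 0}.
Since f''(t) = 2t + 2, we get f''(-2) = -2 < 0 ⇒ local maximum; f''(0) = 2 > 0 ⇒ local minimum.
Thus f has its local minimum at t = 0, with value -5.

0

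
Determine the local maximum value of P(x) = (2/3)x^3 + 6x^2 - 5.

P'(x) = 2x^2 + 12x. Setting P'(x) = 0 gives x ∈ {-6, 0}.
Since P''(x) = 4x + 12, we get P''(-6) = -12 < 0 ⇒ local maximum; P''(0) = 12 > 0 ⇒ local minimum.
The local maximum is P(-6) = 67.

67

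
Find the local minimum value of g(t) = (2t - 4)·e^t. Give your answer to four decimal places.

By the product rule, g'(t) = (2t - 2)·e^t. Since e^t > 0, the only critical point is t = 1.
g''(1) has the same sign as 2 > 0, so this is a local minimum.
g(1) = (-2)·e^(1) ≈ -5.4366.

-5.4366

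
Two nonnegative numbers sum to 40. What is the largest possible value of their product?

With x + y = 40, the product is P(x) = x(40 − x).
P'(x) = 40 − 2x = 0 gives x = 20; P'' = −2 < 0, so this is the maximum.
P = 20·20 = 400.

400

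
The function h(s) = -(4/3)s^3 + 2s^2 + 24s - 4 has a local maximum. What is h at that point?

50

h'(s) = -4s^2 + 4s + 24. Setting h'(s) = 0 gives s ∈ {-2, 3}.
h''(s) = -8s + 4. h''(-2) = 20 > 0 ⇒ local minimum; h''(3) = -20 < 0 ⇒ local maximum.
The local maximum is h(3) = 50.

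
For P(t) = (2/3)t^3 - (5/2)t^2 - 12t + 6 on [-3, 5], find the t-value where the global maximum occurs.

-3/2

The derivative is 2t^2 - 5t - 12, which vanishes at t = -3/2 and t = 4.
Evaluating at the critical points and endpoints: P(-3) = 3/2,  P(-3/2) = 129/8,  P(4) = -118/3,  P(5) = -199/6.
So the maximum is P(-3/2) = 129/8.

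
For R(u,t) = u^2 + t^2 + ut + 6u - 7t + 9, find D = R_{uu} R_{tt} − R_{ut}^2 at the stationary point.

∂R/∂u = 2u + t + 6 = 0 and ∂R/∂t = u + 2t - 7 = 0, so (u, t) = (-19/3, 20/3).
The Hessian has R_{uu} = 2, R_{tt} = 2, R_{ut} = 1, giving D = 3 > 0 with R_{uu} > 0, so the point is a local minimum.
D = (2)·(2) − (1)^2 = 3.

3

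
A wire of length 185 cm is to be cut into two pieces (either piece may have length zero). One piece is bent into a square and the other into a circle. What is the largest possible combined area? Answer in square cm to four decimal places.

2723.5390

Let x be the length used for the square. Square side x/4; circle radius (185−x)/(2π).
A(x) = (x/4)² + π·((185−x)/(2π))² = x²/16 + (185−x)²/(4π) for 0 ≤ x ≤ 185. A'(x) = x/8 − (185−x)/(2π) = 0 gives x = 4·185/(π+4) ≈ 103.6183.
A'' > 0, so the interior critical point is a minimum; the maximum is at an endpoint. A(0) = 2723.5390 and A(185) = 2139.0625, so the largest area is 2723.5390.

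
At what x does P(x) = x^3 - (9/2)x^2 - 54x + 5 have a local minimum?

6

Critical points: P'(x) = 3x^2 - 9x - 54 vanishes at x = -3, 6.
Second-derivative test with P''(x) = 6x - 9: P''(-3) = -27 < 0 ⇒ local maximum; P''(6) = 27 > 0 ⇒ local minimum.
So the local minimum value is P(6) = -265.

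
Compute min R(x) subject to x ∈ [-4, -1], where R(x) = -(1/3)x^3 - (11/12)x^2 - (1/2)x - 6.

Differentiating, R'(x) = -x^2 - (11/6)x - 1/2; whose only zero in [-4, -1] is x = -3/2.
Compare values at every candidate in [-4, -1]: R(-4) = 8/3; R(-3/2) = -99/16; R(-1) = -73/12.
So the minimum is R(-3/2) = -99/16.

-99/16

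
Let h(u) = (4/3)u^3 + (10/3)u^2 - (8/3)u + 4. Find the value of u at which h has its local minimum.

1/3

Critical points: h'(u) = 4u^2 + (20/3)u - 8/3 vanishes at u = -2, 1/3.
h''(u) = 8u + 20/3. h''(-2) = -28/3 < 0 ⇒ local maximum; h''(1/3) = 28/3 > 0 ⇒ local minimum.
So the local minimum value is h(1/3) = 286/81.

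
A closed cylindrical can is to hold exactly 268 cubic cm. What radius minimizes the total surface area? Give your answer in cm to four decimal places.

With radius r and height h, πr²h = 268 so h = 268/(πr²), and S(r) = 2πr² + 2πrh = 2πr² + 2·268/r.
S'(r) = 4πr − 2·268/r² = 0 ⇒ r³ = 268/(2π), so r ≈ 3.4940 and h = 2r ≈ 6.9879.
S''(r) = 4π + 4·268/r³ > 0, so this is the minimum; S ≈ 230.1112.

3.4940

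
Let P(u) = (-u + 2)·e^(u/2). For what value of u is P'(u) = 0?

0

P'(u) = (-1)·e^(u/2) + (-u + 2)·(1/2)·e^(u/2) = (-(1/2)u)·e^(u/2). Since e^(u/2) > 0, the only critical point is u = 0.
P''(0) has the same sign as -1/2 < 0, so this is a local maximum.
P(0) = (2)·e^(0) ≈ 2.0000.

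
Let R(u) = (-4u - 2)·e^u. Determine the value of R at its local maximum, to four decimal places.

0.8925

Differentiating with the product rule gives R'(u) = (-4u - 6)·e^u. Since e^u > 0, the only critical point is u = -3/2.
R''(-3/2) has the same sign as -4 < 0, so this is a local maximum.
R(-3/2) = (4)·e^(-3/2) ≈ 0.8925.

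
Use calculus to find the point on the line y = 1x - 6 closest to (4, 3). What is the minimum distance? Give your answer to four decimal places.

Minimize D(x)^2 = (x - 4)^2 + (x - 9)^2.
d/dx[D^2] = 2(x - 4) + 2·1·(x - 9) = 0 ⇒ x = 13/2.
Then y = 1/2 and the distance is √(25/2) ≈ 3.5355.

3.5355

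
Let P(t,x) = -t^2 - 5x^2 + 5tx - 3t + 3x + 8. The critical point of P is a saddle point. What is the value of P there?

∂P/∂t = -2t + 5x - 3 = 0 and ∂P/∂x = 5t - 10x + 3 = 0, so (t, x) = (3, 9/5).
The Hessian has P_{tt} = -2, P_{xx} = -10, P_{tx} = 5, giving D = -5 < 0, so the point is a saddle point.
P(3, 9/5) = 31/5.

31/5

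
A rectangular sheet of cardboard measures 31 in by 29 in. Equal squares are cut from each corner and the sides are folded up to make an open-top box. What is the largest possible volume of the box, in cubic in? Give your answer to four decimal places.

With cut size x, the volume is V(x) = x(31 − 2x)(29 − 2x) for 0 < x < 14.5.
V'(x) = 12x^2 − 240x + 899. Setting V'(x) = 0 gives x ≈ 4.9917 (the root in (0, 14.5)).
V''(x) = 24x − 240 is negative there, so this is the maximum; V ≈ 1995.0042.

1995.0042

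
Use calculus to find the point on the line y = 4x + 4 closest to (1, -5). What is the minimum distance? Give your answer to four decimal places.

3.1530

Minimize D(x)^2 = (x - 1)^2 + (4x + 9)^2.
d/dx[D^2] = 2(x - 1) + 2·4·(4x + 9) = 0 ⇒ x = -35/17.
Then y = -72/17 and the distance is √(169/17) ≈ 3.1530.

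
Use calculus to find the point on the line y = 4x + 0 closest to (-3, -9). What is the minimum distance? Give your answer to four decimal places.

0.7276

Minimize D(x)^2 = (x + 3)^2 + (4x + 9)^2.
d/dx[D^2] = 2(x + 3) + 2·4·(4x + 9) = 0 ⇒ x = -39/17.
Then y = -156/17 and the distance is √(9/17) ≈ 0.7276.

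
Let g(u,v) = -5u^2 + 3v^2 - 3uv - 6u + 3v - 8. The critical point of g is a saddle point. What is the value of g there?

-181/23

∂g/∂u = -10u - 3v - 6 = 0 and ∂g/∂v = -3u + 6v + 3 = 0, so (u, v) = (-9/23, -16/23).
The Hessian has g_{uu} = -10, g_{vv} = 6, g_{uv} = -3, giving D = -69 < 0, so the point is a saddle point.
g(-9/23, -16/23) = -181/23.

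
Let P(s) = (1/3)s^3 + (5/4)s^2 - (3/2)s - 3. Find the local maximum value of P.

P'(s) = s^2 + (5/2)s - 3/2. Setting P'(s) = 0 gives s ∈ {-3, 1/2}.
Since P''(s) = 2s + 5/2, we get P''(-3) = -7/2 < 0 ⇒ local maximum; P''(1/2) = 7/2 > 0 ⇒ local minimum.
So the local maximum value is P(-3) = 15/4.

15/4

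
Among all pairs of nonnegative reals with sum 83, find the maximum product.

6889/4

With x + y = 83, the product is P(x) = x(83 − x).
P'(x) = 83 − 2x = 0 gives x = 83/2; P'' = −2 < 0, so this is the maximum.
P = 83/2·83/2 = 6889/4.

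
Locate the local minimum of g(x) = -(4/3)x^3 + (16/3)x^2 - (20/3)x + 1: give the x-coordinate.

g'(x) = -4x^2 + (32/3)x - 20/3 = 0 at x = 1, 5/3.
Since g''(x) = -8x + 32/3, we get g''(1) = 8/3 > 0 ⇒ local minimum; g''(5/3) = -8/3 < 0 ⇒ local maximum.
Thus g has its local minimum at x = 1, with value -5/3.

1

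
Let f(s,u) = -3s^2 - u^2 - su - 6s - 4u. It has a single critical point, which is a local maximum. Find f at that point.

60/11

∂f/∂s = -6s - u - 6 = 0 and ∂f/∂u = -s - 2u - 4 = 0, so (s, u) = (-8/11, -18/11).
The Hessian has f_{ss} = -6, f_{uu} = -2, f_{su} = -1, giving D = 11 > 0 with f_{ss} < 0, so the point is a local maximum.
f(-8/11, -18/11) = 60/11.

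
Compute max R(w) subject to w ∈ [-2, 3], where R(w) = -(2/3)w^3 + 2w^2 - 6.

22/3

R'(w) = -2w^2 + 4w, which vanishes at w = 0 and w = 2.
Evaluating at the critical points and endpoints: R(-2) = 22/3; R(0) = -6; R(2) = -10/3; R(3) = -6.
So the maximum is R(-2) = 22/3.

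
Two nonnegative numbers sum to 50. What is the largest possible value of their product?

625

With x + y = 50, the product is P(x) = x(50 − x).
P'(x) = 50 − 2x = 0 gives x = 25; P'' = −2 < 0, so this is the maximum.
P = 25·25 = 625.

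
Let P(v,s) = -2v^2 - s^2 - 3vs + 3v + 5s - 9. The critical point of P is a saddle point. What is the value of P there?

-23

∂P/∂v = -4v - 3s + 3 = 0 and ∂P/∂s = -3v - 2s + 5 = 0, so (v, s) = (9, -11).
The Hessian has P_{vv} = -4, P_{ss} = -2, P_{vs} = -3, giving D = -1 < 0, so the point is a saddle point.
P(9, -11) = -23.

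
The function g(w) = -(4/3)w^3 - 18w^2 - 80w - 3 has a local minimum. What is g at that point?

341/3

g'(w) = -4w^2 - 36w - 80 = 0 at w = -5, -4.
Second-derivative test with g''(w) = -8w - 36: g''(-5) = 4 > 0 ⇒ local minimum; g''(-4) = -4 < 0 ⇒ local maximum.
So the local minimum value is g(-5) = 341/3.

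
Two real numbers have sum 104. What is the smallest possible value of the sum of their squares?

5408

With a + b = 104, a^2 + b^2 = a^2 + (104 − a)^2.
The derivative 2a − 2(104 − a) = 4a − 208 vanishes at a = 52; second derivative 4 > 0, a minimum.
The minimum is 2·(52)^2 = 5408.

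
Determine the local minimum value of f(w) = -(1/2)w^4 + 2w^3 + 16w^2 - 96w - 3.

-267/2

f'(w) = -2w^3 + 6w^2 + 32w - 96 = 0 at w = -4, 3, 4.
f''(w) = -6w^2 + 12w + 32. f''(-4) = -112 < 0 ⇒ local maximum; f''(3) = 14 > 0 ⇒ local minimum; f''(4) = -16 < 0 ⇒ local maximum.
Thus f has its local minimum at w = 3, with value -267/2.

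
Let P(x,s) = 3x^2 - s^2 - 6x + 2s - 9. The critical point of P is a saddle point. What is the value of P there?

∂P/∂x = 6x - 6 = 0 and ∂P/∂s = -2s + 2 = 0, so (x, s) = (1, 1).
The Hessian has P_{xx} = 6, P_{ss} = -2, P_{xs} = 0, giving D = -12 < 0, so the point is a saddle point.
P(1, 1) = -11.

-11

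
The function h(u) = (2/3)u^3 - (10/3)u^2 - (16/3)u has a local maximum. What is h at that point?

h'(u) = 2u^2 - (20/3)u - 16/3 = 0 at u = -2/3, 4.
Second-derivative test with h''(u) = 4u - 20/3: h''(-2/3) = -28/3 < 0 ⇒ local maximum; h''(4) = 28/3 > 0 ⇒ local minimum.
So the local maximum value is h(-2/3) = 152/81.

152/81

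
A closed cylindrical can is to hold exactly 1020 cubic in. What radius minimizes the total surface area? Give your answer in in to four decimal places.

With radius r and height h, πr²h = 1020 so h = 1020/(πr²), and S(r) = 2πr² + 2πrh = 2πr² + 2·1020/r.
S'(r) = 4πr − 2·1020/r² = 0 ⇒ r³ = 1020/(2π), so r ≈ 5.4552 and h = 2r ≈ 10.9103.
S''(r) = 4π + 4·1020/r³ > 0, so this is the minimum; S ≈ 560.9377.

5.4552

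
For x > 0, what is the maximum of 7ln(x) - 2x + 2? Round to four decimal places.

3.7693

P'(x) = 7/x − 2 = 0 gives x = 7/2.
P''(x) = -7/x², which is negative for x > 0, so this is a local maximum.
P(7/2) = 7·ln(7/2) - 7 + 2 ≈ 3.7693.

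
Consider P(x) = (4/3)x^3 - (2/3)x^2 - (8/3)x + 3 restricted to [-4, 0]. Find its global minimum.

Differentiating, P'(x) = 4x^2 - (4/3)x - 8/3; whose only zero in [-4, 0] is x = -2/3.
Compare values at every candidate in [-4, 0]: P(-4) = -247/3, P(-2/3) = 331/81, P(0) = 3.
So the minimum is P(-4) = -247/3.

-247/3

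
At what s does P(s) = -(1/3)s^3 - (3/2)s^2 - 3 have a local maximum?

0

Critical points: P'(s) = -s^2 - 3s vanishes at s = -3, 0.
Since P''(s) = -2s - 3, we get P''(-3) = 3 > 0 ⇒ local minimum; P''(0) = -3 < 0 ⇒ local maximum.
So the local maximum value is P(0) = -3.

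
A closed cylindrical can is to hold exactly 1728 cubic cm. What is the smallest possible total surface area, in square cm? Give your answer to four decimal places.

797.1567

With radius r and height h, πr²h = 1728 so h = 1728/(πr²), and S(r) = 2πr² + 2πrh = 2πr² + 2·1728/r.
S'(r) = 4πr − 2·1728/r² = 0 ⇒ r³ = 1728/(2π), so r ≈ 6.5031 and h = 2r ≈ 13.0062.
S''(r) = 4π + 4·1728/r³ > 0, so this is the minimum; S ≈ 797.1567.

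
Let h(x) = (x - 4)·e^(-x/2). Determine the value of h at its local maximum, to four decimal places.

0.0996

Differentiating with the product rule gives h'(x) = (-(1/2)x + 3)·e^(-x/2). Since e^(-x/2) > 0, the only critical point is x = 6.
h''(6) has the same sign as -1/2 < 0, so this is a local maximum.
h(6) = (2)·e^(-3) ≈ 0.0996.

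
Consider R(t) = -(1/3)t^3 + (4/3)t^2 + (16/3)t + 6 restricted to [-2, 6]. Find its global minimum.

Differentiating, R'(t) = -t^2 + (8/3)t + 16/3; which vanishes at t = -4/3 and t = 4.
Candidates: R(-2) = 10/3,  R(-4/3) = 166/81,  R(4) = 82/3,  R(6) = 14.
Hence the absolute minimum is 166/81 at t = -4/3.

166/81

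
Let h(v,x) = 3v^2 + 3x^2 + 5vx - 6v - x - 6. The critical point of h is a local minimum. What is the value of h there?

∂h/∂v = 6v + 5x - 6 = 0 and ∂h/∂x = 5v + 6x - 1 = 0, so (v, x) = (31/11, -24/11).
The Hessian has h_{vv} = 6, h_{xx} = 6, h_{vx} = 5, giving D = 11 > 0 with h_{vv} > 0, so the point is a local minimum.
h(31/11, -24/11) = -147/11.

-147/11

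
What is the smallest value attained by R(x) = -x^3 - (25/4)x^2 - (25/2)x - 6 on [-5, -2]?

29/16

R'(x) = -3x^2 - (25/2)x - 25/2, whose only zero in [-5, -2] is x = -5/2.
Compare values at every candidate in [-5, -2]: R(-5) = 101/4; R(-5/2) = 29/16; R(-2) = 2.
Hence the absolute minimum is 29/16 at x = -5/2.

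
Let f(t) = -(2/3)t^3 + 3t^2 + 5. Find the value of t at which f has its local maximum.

f'(t) = -2t^2 + 6t. Setting f'(t) = 0 gives t ∈ {0, 3}.
Since f''(t) = -4t + 6, we get f''(0) = 6 > 0 ⇒ local minimum; f''(3) = -6 < 0 ⇒ local maximum.
The local maximum is f(3) = 14.

3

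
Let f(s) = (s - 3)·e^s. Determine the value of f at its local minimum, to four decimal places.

f'(s) = 1·e^s + (s - 3)·1·e^s = (s - 2)·e^s. Since e^s > 0, the only critical point is s = 2.
f''(2) has the same sign as 1 > 0, so this is a local minimum.
f(2) = (-1)·e^(2) ≈ -7.3891.

-7.3891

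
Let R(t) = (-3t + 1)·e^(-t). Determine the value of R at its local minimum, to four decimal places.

-0.7908

By the product rule, R'(t) = (3t - 4)·e^(-t). Since e^(-t) > 0, the only critical point is t = 4/3.
R''(4/3) has the same sign as 3 > 0, so this is a local minimum.
R(4/3) = (-3)·e^(-4/3) ≈ -0.7908.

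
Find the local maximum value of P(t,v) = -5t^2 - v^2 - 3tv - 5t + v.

∂P/∂t = -10t - 3v - 5 = 0 and ∂P/∂v = -3t - 2v + 1 = 0, so (t, v) = (-13/11, 25/11).
The Hessian has P_{tt} = -10, P_{vv} = -2, P_{tv} = -3, giving D = 11 > 0 with P_{tt} < 0, so the point is a local maximum.
P(-13/11, 25/11) = 45/11.

45/11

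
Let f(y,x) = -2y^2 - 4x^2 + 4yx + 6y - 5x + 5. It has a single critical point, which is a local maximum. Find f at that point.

∂f/∂y = -4y + 4x + 6 = 0 and ∂f/∂x = 4y - 8x - 5 = 0, so (y, x) = (7/4, 1/4).
The Hessian has f_{yy} = -4, f_{xx} = -8, f_{yx} = 4, giving D = 16 > 0 with f_{yy} < 0, so the point is a local maximum.
f(7/4, 1/4) = 77/8.

77/8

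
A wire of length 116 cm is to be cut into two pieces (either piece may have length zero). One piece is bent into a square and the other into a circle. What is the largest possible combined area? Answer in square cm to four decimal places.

1070.7945

Let x be the length used for the square. Square side x/4; circle radius (116−x)/(2π).
A(x) = (x/4)² + π·((116−x)/(2π))² = x²/16 + (116−x)²/(4π) for 0 ≤ x ≤ 116. A'(x) = x/8 − (116−x)/(2π) = 0 gives x = 4·116/(π+4) ≈ 64.9715.
A'' > 0, so the interior critical point is a minimum; the maximum is at an endpoint. A(0) = 1070.7945 and A(116) = 841.0000, so the largest area is 1070.7945.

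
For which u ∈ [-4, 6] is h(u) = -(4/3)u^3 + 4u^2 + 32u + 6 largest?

4

The derivative is -4u^2 + 8u + 32, which vanishes at u = -2 and u = 4.
Compare values at every candidate in [-4, 6]: h(-4) = 82/3; h(-2) = -94/3; h(4) = 338/3; h(6) = 54.
Hence the absolute maximum is 338/3 at u = 4.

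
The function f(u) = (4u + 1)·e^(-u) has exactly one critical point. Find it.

3/4

By the product rule, f'(u) = (-4u + 3)·e^(-u). Since e^(-u) > 0, the only critical point is u = 3/4.
f''(3/4) has the same sign as -4 < 0, so this is a local maximum.
f(3/4) = (4)·e^(-3/4) ≈ 1.8895.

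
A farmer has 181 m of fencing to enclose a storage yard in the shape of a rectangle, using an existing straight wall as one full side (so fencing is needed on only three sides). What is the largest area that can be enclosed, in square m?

Let the sides perpendicular to the wall have length x and the parallel side y, so 2x + y = 181 and the area is A = xy = x(181 − 2x).
A'(x) = 181 − 4x = 0 gives x = 181/4, and A''(x) = −4 < 0 confirms a maximum.
Then y = 181 − 2·181/4 = 181/2 and A = 32761/8.

32761/8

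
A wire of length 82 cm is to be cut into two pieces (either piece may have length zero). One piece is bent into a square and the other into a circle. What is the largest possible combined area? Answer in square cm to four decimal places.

535.0789

Let x be the length used for the square. Square side x/4; circle radius (82−x)/(2π).
A(x) = (x/4)² + π·((82−x)/(2π))² = x²/16 + (82−x)²/(4π) for 0 ≤ x ≤ 82. A'(x) = x/8 − (82−x)/(2π) = 0 gives x = 4·82/(π+4) ≈ 45.9281.
A'' > 0, so the interior critical point is a minimum; the maximum is at an endpoint. A(0) = 535.0789 and A(82) = 420.2500, so the largest area is 535.0789.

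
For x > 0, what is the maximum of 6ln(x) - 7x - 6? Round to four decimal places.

f'(x) = 6/x − 7 = 0 gives x = 6/7.
f''(x) = -6/x², which is negative for x > 0, so this is a local maximum.
f(6/7) = 6·ln(6/7) - 6 - 6 ≈ -12.9249.

-12.9249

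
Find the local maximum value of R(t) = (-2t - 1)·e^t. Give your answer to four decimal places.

Differentiating with the product rule gives R'(t) = (-2t - 3)·e^t. Since e^t > 0, the only critical point is t = -3/2.
R''(-3/2) has the same sign as -2 < 0, so this is a local maximum.
R(-3/2) = (2)·e^(-3/2) ≈ 0.4463.

0.4463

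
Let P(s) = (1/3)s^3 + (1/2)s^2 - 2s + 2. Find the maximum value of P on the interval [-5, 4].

P'(s) = s^2 + s - 2, which vanishes at s = -2 and s = 1.
Evaluating at the critical points and endpoints: P(-5) = -103/6; P(-2) = 16/3; P(1) = 5/6; P(4) = 70/3.
So the maximum is P(4) = 70/3.

70/3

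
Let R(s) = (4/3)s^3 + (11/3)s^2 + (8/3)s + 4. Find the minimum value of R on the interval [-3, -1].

-7

Differentiating, R'(s) = 4s^2 + (22/3)s + 8/3; whose only zero in [-3, -1] is s = -4/3.
Evaluating at the critical points and endpoints: R(-3) = -7,  R(-4/3) = 308/81,  R(-1) = 11/3.
Hence the absolute minimum is -7 at s = -3.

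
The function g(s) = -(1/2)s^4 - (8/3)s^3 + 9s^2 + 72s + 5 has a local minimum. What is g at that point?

-197/2

Critical points: g'(s) = -2s^3 - 8s^2 + 18s + 72 vanishes at s = -4, -3, 3.
g''(s) = -6s^2 - 16s + 18. g''(-4) = -14 < 0 ⇒ local maximum; g''(-3) = 12 > 0 ⇒ local minimum; g''(3) = -84 < 0 ⇒ local maximum.
So the local minimum value is g(-3) = -197/2.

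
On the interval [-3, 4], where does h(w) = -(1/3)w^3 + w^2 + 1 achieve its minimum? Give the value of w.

4

h'(w) = -w^2 + 2w, which vanishes at w = 0 and w = 2.
Compare values at every candidate in [-3, 4]: h(-3) = 19, h(0) = 1, h(2) = 7/3, h(4) = -13/3.
Hence the absolute minimum is -13/3 at w = 4.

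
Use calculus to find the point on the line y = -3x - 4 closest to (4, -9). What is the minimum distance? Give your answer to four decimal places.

Minimize D(x)^2 = (x - 4)^2 + (-3x + 5)^2.
d/dx[D^2] = 2(x - 4) + 2·(-3)·(-3x + 5) = 0 ⇒ x = 19/10.
Then y = -97/10 and the distance is √(49/10) ≈ 2.2136.

2.2136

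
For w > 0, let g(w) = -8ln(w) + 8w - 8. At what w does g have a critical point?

g'(w) = -8/w + 8 = 0 gives w = 1.
g''(w) = 8/w², which is positive for w > 0, so this is a local minimum.
g(1) = -8·ln(1) + 8 - 8 ≈ 0.0000.

1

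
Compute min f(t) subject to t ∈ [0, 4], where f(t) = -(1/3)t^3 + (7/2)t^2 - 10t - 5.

-41/3

f'(t) = -t^2 + 7t - 10, whose only zero in [0, 4] is t = 2.
Evaluating at the critical points and endpoints: f(0) = -5, f(2) = -41/3, f(4) = -31/3.
So the minimum is f(2) = -41/3.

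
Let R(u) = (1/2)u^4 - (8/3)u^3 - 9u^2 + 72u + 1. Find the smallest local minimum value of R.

R'(u) = 2u^3 - 8u^2 - 18u + 72. Setting R'(u) = 0 gives u ∈ {-3, 3, 4}.
R''(u) = 6u^2 - 16u - 18. R''(-3) = 84 > 0 ⇒ local minimum; R''(3) = -12 < 0 ⇒ local maximum; R''(4) = 14 > 0 ⇒ local minimum.
Thus R has its smallest local minimum at u = -3, with value -367/2.

-367/2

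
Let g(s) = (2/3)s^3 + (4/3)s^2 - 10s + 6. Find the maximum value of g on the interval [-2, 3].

26

The derivative is 2s^2 + (8/3)s - 10, whose only zero in [-2, 3] is s = 5/3.
Candidates: g(-2) = 26, g(5/3) = -314/81, g(3) = 6.
So the maximum is g(-2) = 26.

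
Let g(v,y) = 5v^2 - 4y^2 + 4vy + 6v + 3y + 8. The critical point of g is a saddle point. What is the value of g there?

∂g/∂v = 10v + 4y + 6 = 0 and ∂g/∂y = 4v - 8y + 3 = 0, so (v, y) = (-5/8, 1/16).
The Hessian has g_{vv} = 10, g_{yy} = -8, g_{vy} = 4, giving D = -96 < 0, so the point is a saddle point.
g(-5/8, 1/16) = 199/32.

199/32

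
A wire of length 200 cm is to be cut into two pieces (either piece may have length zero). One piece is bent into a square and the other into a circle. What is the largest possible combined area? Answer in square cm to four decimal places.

Let x be the length used for the square. Square side x/4; circle radius (200−x)/(2π).
A(x) = (x/4)² + π·((200−x)/(2π))² = x²/16 + (200−x)²/(4π) for 0 ≤ x ≤ 200. A'(x) = x/8 − (200−x)/(2π) = 0 gives x = 4·200/(π+4) ≈ 112.0198.
A'' > 0, so the interior critical point is a minimum; the maximum is at an endpoint. A(0) = 3183.0989 and A(200) = 2500.0000, so the largest area is 3183.0989.

3183.0989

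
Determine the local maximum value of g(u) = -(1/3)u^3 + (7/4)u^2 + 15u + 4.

85

g'(u) = -u^2 + (7/2)u + 15. Setting g'(u) = 0 gives u ∈ {-5/2, 6}.
Second-derivative test with g''(u) = -2u + 7/2: g''(-5/2) = 17/2 > 0 ⇒ local minimum; g''(6) = -17/2 < 0 ⇒ local maximum.
So the local maximum value is g(6) = 85.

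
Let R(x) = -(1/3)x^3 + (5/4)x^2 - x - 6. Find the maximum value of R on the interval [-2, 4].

Differentiating, R'(x) = -x^2 + (5/2)x - 1; which vanishes at x = 1/2 and x = 2.
Compare values at every candidate in [-2, 4]: R(-2) = 11/3; R(1/2) = -299/48; R(2) = -17/3; R(4) = -34/3.
The maximum over the interval is 11/3, attained at x = -2.

11/3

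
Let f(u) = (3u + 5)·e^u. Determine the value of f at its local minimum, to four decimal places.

Differentiating with the product rule gives f'(u) = (3u + 8)·e^u. Since e^u > 0, the only critical point is u = -8/3.
f''(-8/3) has the same sign as 3 > 0, so this is a local minimum.
f(-8/3) = (-3)·e^(-8/3) ≈ -0.2085.

-0.2085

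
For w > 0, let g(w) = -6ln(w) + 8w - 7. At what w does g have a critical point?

g'(w) = -6/w + 8 = 0 gives w = 3/4.
g''(w) = 6/w², which is positive for w > 0, so this is a local minimum.
g(3/4) = -6·ln(3/4) + 6 - 7 ≈ 0.7261.

3/4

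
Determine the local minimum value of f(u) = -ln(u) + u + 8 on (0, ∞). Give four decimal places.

f'(u) = -1/u + 1 = 0 gives u = 1.
f''(u) = 1/u², which is positive for u > 0, so this is a local minimum.
f(1) = -1·ln(1) + 1 + 8 ≈ 9.0000.

9.0000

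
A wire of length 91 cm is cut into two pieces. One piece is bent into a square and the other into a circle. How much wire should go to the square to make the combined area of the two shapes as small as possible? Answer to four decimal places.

50.9690

Let x be the length used for the square. Square side x/4; circle radius (91−x)/(2π).
A(x) = (x/4)² + π·((91−x)/(2π))² = x²/16 + (91−x)²/(4π) for 0 ≤ x ≤ 91. A'(x) = x/8 − (91−x)/(2π) = 0 gives x = 4·91/(π+4) ≈ 50.9690.
A'' = 1/8 + 1/(2π) > 0, so this gives the minimum combined area; x ≈ 50.9690 cm to the square.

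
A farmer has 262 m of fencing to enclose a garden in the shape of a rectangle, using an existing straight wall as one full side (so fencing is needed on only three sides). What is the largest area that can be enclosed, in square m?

17161/2

Let the sides perpendicular to the wall have length x and the parallel side y, so 2x + y = 262 and the area is A = xy = x(262 − 2x).
A'(x) = 262 − 4x = 0 gives x = 131/2, and A''(x) = −4 < 0 confirms a maximum.
Then y = 262 − 2·131/2 = 131 and A = 17161/2.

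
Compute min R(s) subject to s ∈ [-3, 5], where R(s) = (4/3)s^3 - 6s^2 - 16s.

-224/3

Differentiating, R'(s) = 4s^2 - 12s - 16; which vanishes at s = -1 and s = 4.
Evaluating at the critical points and endpoints: R(-3) = -42; R(-1) = 26/3; R(4) = -224/3; R(5) = -190/3.
So the minimum is R(4) = -224/3.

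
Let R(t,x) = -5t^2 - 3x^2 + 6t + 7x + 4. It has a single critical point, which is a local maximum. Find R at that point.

∂R/∂t = -10t + 6 = 0 and ∂R/∂x = -6x + 7 = 0, so (t, x) = (3/5, 7/6).
The Hessian has R_{tt} = -10, R_{xx} = -6, R_{tx} = 0, giving D = 60 > 0 with R_{tt} < 0, so the point is a local maximum.
R(3/5, 7/6) = 593/60.

593/60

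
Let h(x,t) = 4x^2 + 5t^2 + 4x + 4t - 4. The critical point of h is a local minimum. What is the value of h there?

-29/5

∂h/∂x = 8x + 4 = 0 and ∂h/∂t = 10t + 4 = 0, so (x, t) = (-1/2, -2/5).
The Hessian has h_{xx} = 8, h_{tt} = 10, h_{xt} = 0, giving D = 80 > 0 with h_{xx} > 0, so the point is a local minimum.
h(-1/2, -2/5) = -29/5.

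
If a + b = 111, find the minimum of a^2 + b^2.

12321/2

With a + b = 111, a^2 + b^2 = a^2 + (111 − a)^2.
The derivative 2a − 2(111 − a) = 4a − 222 vanishes at a = 111/2; second derivative 4 > 0, a minimum.
The minimum is 2·(111/2)^2 = 12321/2.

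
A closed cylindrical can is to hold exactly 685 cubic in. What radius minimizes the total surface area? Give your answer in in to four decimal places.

With radius r and height h, πr²h = 685 so h = 685/(πr²), and S(r) = 2πr² + 2πrh = 2πr² + 2·685/r.
S'(r) = 4πr − 2·685/r² = 0 ⇒ r³ = 685/(2π), so r ≈ 4.7772 and h = 2r ≈ 9.5543.
S''(r) = 4π + 4·685/r³ > 0, so this is the minimum; S ≈ 430.1715.

4.7772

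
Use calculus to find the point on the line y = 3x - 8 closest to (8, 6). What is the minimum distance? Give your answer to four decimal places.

Minimize D(x)^2 = (x - 8)^2 + (3x - 14)^2.
d/dx[D^2] = 2(x - 8) + 2·3·(3x - 14) = 0 ⇒ x = 5.
Then y = 7 and the distance is √(10) ≈ 3.1623.

3.1623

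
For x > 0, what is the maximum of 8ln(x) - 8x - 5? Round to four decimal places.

-13.0000

g'(x) = 8/x − 8 = 0 gives x = 1.
g''(x) = -8/x², which is negative for x > 0, so this is a local maximum.
g(1) = 8·ln(1) - 8 - 5 ≈ -13.0000.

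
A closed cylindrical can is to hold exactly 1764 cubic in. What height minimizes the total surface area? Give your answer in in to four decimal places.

With radius r and height h, πr²h = 1764 so h = 1764/(πr²), and S(r) = 2πr² + 2πrh = 2πr² + 2·1764/r.
S'(r) = 4πr − 2·1764/r² = 0 ⇒ r³ = 1764/(2π), so r ≈ 6.5480 and h = 2r ≈ 13.0959.
S''(r) = 4π + 4·1764/r³ > 0, so this is the minimum; S ≈ 808.1902.

13.0959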